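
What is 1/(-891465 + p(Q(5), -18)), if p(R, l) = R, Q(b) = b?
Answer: -1/891460 ≈ -1.1218e-6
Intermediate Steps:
1/(-891465 + p(Q(5), -18)) = 1/(-891465 + 5) = 1/(-891460) = -1/891460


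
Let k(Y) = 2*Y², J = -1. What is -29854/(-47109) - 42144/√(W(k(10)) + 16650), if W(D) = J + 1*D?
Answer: 29854/47109 - 42144*√16849/16849 ≈ -324.04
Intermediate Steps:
W(D) = -1 + D (W(D) = -1 + 1*D = -1 + D)
-29854/(-47109) - 42144/√(W(k(10)) + 16650) = -29854/(-47109) - 42144/√((-1 + 2*10²) + 16650) = -29854*(-1/47109) - 42144/√((-1 + 2*100) + 16650) = 29854/47109 - 42144/√((-1 + 200) + 16650) = 29854/47109 - 42144/√(199 + 16650) = 29854/47109 - 42144*√16849/16849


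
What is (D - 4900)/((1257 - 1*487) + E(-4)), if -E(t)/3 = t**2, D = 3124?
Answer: -888/361 ≈ -2.4598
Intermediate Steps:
E(t) = -3*t**2
(D - 4900)/((1257 - 1*487) + E(-4)) = (3124 - 4900)/((1257 - 1*487) - 3*(-4)**2) = -1776/((1257 - 487) - 3*16) = -1776/(770 - 48) = -1776/722 = -1776*1/722 = -888/361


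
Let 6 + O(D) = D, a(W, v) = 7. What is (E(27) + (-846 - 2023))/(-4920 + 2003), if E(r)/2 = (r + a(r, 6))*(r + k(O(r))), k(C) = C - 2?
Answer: -259/2917 ≈ -0.088790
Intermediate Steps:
O(D) = -6 + D
k(C) = -2 + C
E(r) = 2*(-8 + 2*r)*(7 + r) (E(r) = 2*((r + 7)*(r + (-2 + (-6 + r)))) = 2*((7 + r)*(r + (-8 + r))) = 2*((7 + r)*(-8 + 2*r)) = 2*((-8 + 2*r)*(7 + r)) = 2*(-8 + 2*r)*(7 + r))
(E(27) + (-846 - 2023))/(-4920 + 2003) = ((-112 + 4*27**2 + 12*27) + (-846 - 2023))/(-4920 + 2003) = ((-112 + 4*729 + 324) - 2869)/(-2917) = ((-112 + 2916 + 324) - 2869)*(-1/2917) = (3128 - 2869)*(-1/2917) = 259*(-1/2917) = -259/2917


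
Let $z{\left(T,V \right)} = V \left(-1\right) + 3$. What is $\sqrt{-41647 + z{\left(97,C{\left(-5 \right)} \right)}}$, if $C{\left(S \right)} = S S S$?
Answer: $i \sqrt{41519} \approx 203.76 i$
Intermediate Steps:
$C{\left(S \right)} = S^{3}$ ($C{\left(S \right)} = S^{2} S = S^{3}$)
$z{\left(T,V \right)} = 3 - V$ ($z{\left(T,V \right)} = - V + 3 = 3 - V$)
$\sqrt{-41647 + z{\left(97,C{\left(-5 \right)} \right)}} = \sqrt{-41647 + \left(3 - \left(-5\right)^{3}\right)} = \sqrt{-41647 + \left(3 - -125\right)} = \sqrt{-41647 + \left(3 + 125\right)} = \sqrt{-41647 + 128} = \sqrt{-41519} = i \sqrt{41519}$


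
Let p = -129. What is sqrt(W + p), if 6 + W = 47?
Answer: 2*I*sqrt(22) ≈ 9.3808*I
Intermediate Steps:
W = 41 (W = -6 + 47 = 41)
sqrt(W + p) = sqrt(41 - 129) = sqrt(-88) = 2*I*sqrt(22)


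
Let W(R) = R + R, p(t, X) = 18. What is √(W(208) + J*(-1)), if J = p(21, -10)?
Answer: √398 ≈ 19.950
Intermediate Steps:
J = 18
W(R) = 2*R
√(W(208) + J*(-1)) = √(2*208 + 18*(-1)) = √(416 - 18) = √398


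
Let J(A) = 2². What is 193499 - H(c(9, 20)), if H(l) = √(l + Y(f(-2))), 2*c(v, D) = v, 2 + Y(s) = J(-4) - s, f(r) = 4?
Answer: 193499 - √10/2 ≈ 1.9350e+5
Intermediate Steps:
J(A) = 4
Y(s) = 2 - s (Y(s) = -2 + (4 - s) = 2 - s)
c(v, D) = v/2
H(l) = √(-2 + l) (H(l) = √(l + (2 - 1*4)) = √(l + (2 - 4)) = √(l - 2) = √(-2 + l))
193499 - H(c(9, 20)) = 193499 - √(-2 + (½)*9) = 193499 - √(-2 + 9/2) = 193499 - √(5/2) = 193499 - √10/2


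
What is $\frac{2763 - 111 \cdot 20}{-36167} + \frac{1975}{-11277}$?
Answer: $- \frac{77553236}{407855259} \approx -0.19015$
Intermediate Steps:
$\frac{2763 - 111 \cdot 20}{-36167} + \frac{1975}{-11277} = \left(2763 - 2220\right) \left(- \frac{1}{36167}\right) + 1975 \left(- \frac{1}{11277}\right) = \left(2763 - 2220\right) \left(- \frac{1}{36167}\right) - \frac{1975}{11277} = 543 \left(- \frac{1}{36167}\right) - \frac{1975}{11277} = - \frac{543}{36167} - \frac{1975}{11277} = - \frac{77553236}{407855259}$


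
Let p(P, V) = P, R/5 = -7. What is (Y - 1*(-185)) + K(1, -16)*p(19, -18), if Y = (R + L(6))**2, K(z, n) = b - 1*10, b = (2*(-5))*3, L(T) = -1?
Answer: 721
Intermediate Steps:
R = -35 (R = 5*(-7) = -35)
b = -30 (b = -10*3 = -30)
K(z, n) = -40 (K(z, n) = -30 - 1*10 = -30 - 10 = -40)
Y = 1296 (Y = (-35 - 1)**2 = (-36)**2 = 1296)
(Y - 1*(-185)) + K(1, -16)*p(19, -18) = (1296 - 1*(-185)) - 40*19 = (1296 + 185) - 760 = 1481 - 760 = 721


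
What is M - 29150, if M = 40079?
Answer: 10929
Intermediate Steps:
M - 29150 = 40079 - 29150 = 10929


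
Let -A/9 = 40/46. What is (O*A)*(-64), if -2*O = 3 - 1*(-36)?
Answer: -224640/23 ≈ -9767.0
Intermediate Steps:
A = -180/23 (A = -360/46 = -9*20/23 = -180/23 ≈ -7.8261)
O = -39/2 (O = -(3 - 1*(-36))/2 = -(3 + 36)/2 = -½*39 = -39/2 ≈ -19.500)
(O*A)*(-64) = -39/2*(-180/23)*(-64) = (3510/23)*(-64) = -224640/23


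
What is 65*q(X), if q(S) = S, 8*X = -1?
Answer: -65/8 ≈ -8.1250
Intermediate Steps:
X = -1/8 (X = (1/8)*(-1) = -1/8 ≈ -0.12500)
65*q(X) = 65*(-1/8) = -65/8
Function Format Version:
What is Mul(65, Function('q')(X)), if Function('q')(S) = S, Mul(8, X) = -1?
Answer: Rational(-65, 8) ≈ -8.1250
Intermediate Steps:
X = Rational(-1, 8) (X = Mul(Rational(1, 8), -1) = Rational(-1, 8) ≈ -0.12500)
Mul(65, Function('q')(X)) = Mul(65, Rational(-1, 8)) = Rational(-65, 8)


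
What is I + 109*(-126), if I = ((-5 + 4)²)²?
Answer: -13733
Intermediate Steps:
I = 1 (I = ((-1)²)² = 1² = 1)
I + 109*(-126) = 1 + 109*(-126) = 1 - 13734 = -13733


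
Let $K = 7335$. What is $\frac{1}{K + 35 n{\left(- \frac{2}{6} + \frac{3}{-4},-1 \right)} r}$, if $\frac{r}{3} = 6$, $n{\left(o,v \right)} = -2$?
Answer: $\frac{1}{6075} \approx 0.00016461$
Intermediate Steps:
$r = 18$ ($r = 3 \cdot 6 = 18$)
$\frac{1}{K + 35 n{\left(- \frac{2}{6} + \frac{3}{-4},-1 \right)} r} = \frac{1}{7335 + 35 \left(-2\right) 18} = \frac{1}{7335 - 1260} = \frac{1}{6075}$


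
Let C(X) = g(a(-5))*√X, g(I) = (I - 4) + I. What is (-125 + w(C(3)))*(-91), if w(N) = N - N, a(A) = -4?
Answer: 11375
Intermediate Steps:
g(I) = -4 + 2*I (g(I) = (-4 + I) + I = -4 + 2*I)
C(X) = -12*√X (C(X) = (-4 + 2*(-4))*√X = (-4 - 8)*√X = -12*√X)
w(N) = 0
(-125 + w(C(3)))*(-91) = (-125 + 0)*(-91) = -125*(-91) = 11375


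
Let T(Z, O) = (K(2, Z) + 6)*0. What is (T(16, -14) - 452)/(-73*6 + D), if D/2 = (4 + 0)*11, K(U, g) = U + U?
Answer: 226/175 ≈ 1.2914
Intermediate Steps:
K(U, g) = 2*U
T(Z, O) = 0 (T(Z, O) = (2*2 + 6)*0 = (4 + 6)*0 = 10*0 = 0)
D = 88 (D = 2*((4 + 0)*11) = 2*(4*11) = 2*44 = 88)
(T(16, -14) - 452)/(-73*6 + D) = (0 - 452)/(-73*6 + 88) = -452/(-438 + 88) = -452/(-350) = -452*(-1/350) = 226/175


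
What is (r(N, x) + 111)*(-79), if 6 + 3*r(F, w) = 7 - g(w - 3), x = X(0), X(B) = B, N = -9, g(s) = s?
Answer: -26623/3 ≈ -8874.3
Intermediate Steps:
x = 0
r(F, w) = 4/3 - w/3 (r(F, w) = -2 + (7 - (w - 3))/3 = -2 + (7 - (-3 + w))/3 = -2 + (7 + (3 - w))/3 = -2 + (10 - w)/3 = -2 + (10/3 - w/3) = 4/3 - w/3)
(r(N, x) + 111)*(-79) = ((4/3 - 1/3*0) + 111)*(-79) = ((4/3 + 0) + 111)*(-79) = (4/3 + 111)*(-79) = (337/3)*(-79) = -26623/3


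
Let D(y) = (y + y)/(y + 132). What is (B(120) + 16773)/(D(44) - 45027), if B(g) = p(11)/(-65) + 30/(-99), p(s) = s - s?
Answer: -1106998/2971749 ≈ -0.37251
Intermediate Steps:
p(s) = 0
B(g) = -10/33 (B(g) = 0/(-65) + 30/(-99) = 0*(-1/65) + 30*(-1/99) = 0 - 10/33 = -10/33)
D(y) = 2*y/(132 + y) (D(y) = (2*y)/(132 + y) = 2*y/(132 + y))
(B(120) + 16773)/(D(44) - 45027) = (-10/33 + 16773)/(2*44/(132 + 44) - 45027) = 553499/(33*(2*44/176 - 45027)) = 553499/(33*(2*44*(1/176) - 45027)) = 553499/(33*(½ - 45027)) = 553499/(33*(-90053/2)) = (553499/33)*(-2/90053) = -1106998/2971749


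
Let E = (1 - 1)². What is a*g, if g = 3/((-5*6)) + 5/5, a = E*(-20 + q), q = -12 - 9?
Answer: 0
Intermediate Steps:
q = -21
E = 0 (E = 0² = 0)
a = 0 (a = 0*(-20 - 21) = 0*(-41) = 0)
g = 9/10 (g = 3/(-30) + 5*(⅕) = 3*(-1/30) + 1 = -⅒ + 1 = 9/10 ≈ 0.90000)
a*g = 0*(9/10) = 0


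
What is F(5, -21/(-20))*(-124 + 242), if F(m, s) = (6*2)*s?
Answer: 7434/5 ≈ 1486.8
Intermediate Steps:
F(m, s) = 12*s
F(5, -21/(-20))*(-124 + 242) = (12*(-21/(-20)))*(-124 + 242) = (12*(-21*(-1/20)))*118 = (12*(21/20))*118 = (63/5)*118 = 7434/5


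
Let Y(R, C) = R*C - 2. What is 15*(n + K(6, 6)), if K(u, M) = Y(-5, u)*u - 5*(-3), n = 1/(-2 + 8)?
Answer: -5305/2 ≈ -2652.5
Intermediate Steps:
n = ⅙ (n = 1/6 = ⅙ ≈ 0.16667)
Y(R, C) = -2 + C*R (Y(R, C) = C*R - 2 = -2 + C*R)
K(u, M) = 15 + u*(-2 - 5*u) (K(u, M) = (-2 + u*(-5))*u - 5*(-3) = (-2 - 5*u)*u + 15 = u*(-2 - 5*u) + 15 = 15 + u*(-2 - 5*u))
15*(n + K(6, 6)) = 15*(⅙ + (15 - 1*6*(2 + 5*6))) = 15*(⅙ + (15 - 1*6*(2 + 30))) = 15*(⅙ + (15 - 1*6*32)) = 15*(⅙ + (15 - 192)) = 15*(⅙ - 177) = 15*(-1061/6) = -5305/2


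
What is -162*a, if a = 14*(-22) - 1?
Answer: 50058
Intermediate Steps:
a = -309 (a = -308 - 1 = -309)
-162*a = -162*(-309) = 50058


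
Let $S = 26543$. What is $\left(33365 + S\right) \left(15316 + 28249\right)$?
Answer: $2609892020$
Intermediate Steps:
$\left(33365 + S\right) \left(15316 + 28249\right) = \left(33365 + 26543\right) \left(15316 + 28249\right) = 59908 \cdot 43565 = 2609892020$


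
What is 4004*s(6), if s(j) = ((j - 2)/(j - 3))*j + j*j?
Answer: 176176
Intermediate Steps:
s(j) = j² + j*(-2 + j)/(-3 + j) (s(j) = ((-2 + j)/(-3 + j))*j + j² = j*(-2 + j)/(-3 + j) + j² = j² + j*(-2 + j)/(-3 + j))
4004*s(6) = 4004*(6*(-2 + 6² - 2*6)/(-3 + 6)) = 4004*(6*(-2 + 36 - 12)/3) = 4004*(6*(⅓)*22) = 4004*44 = 176176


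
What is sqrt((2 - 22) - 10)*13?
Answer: 13*I*sqrt(30) ≈ 71.204*I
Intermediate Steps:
sqrt((2 - 22) - 10)*13 = sqrt(-20 - 10)*13 = sqrt(-30)*13 = (I*sqrt(30))*13 = 13*I*sqrt(30)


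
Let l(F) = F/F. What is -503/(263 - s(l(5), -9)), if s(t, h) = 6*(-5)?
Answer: -503/293 ≈ -1.7167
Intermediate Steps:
l(F) = 1
s(t, h) = -30
-503/(263 - s(l(5), -9)) = -503/(263 - 1*(-30)) = -503/(263 + 30) = -503/293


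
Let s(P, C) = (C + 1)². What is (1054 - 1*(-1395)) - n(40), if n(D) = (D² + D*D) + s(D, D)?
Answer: -2432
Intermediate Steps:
s(P, C) = (1 + C)²
n(D) = (1 + D)² + 2*D² (n(D) = (D² + D*D) + (1 + D)² = (D² + D²) + (1 + D)² = 2*D² + (1 + D)² = (1 + D)² + 2*D²)
(1054 - 1*(-1395)) - n(40) = (1054 - 1*(-1395)) - ((1 + 40)² + 2*40²) = (1054 + 1395) - (41² + 2*1600) = 2449 - (1681 + 3200) = 2449 - 1*4881 = 2449 - 4881 = -2432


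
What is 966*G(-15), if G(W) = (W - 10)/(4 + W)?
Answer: 24150/11 ≈ 2195.5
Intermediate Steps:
G(W) = (-10 + W)/(4 + W)
966*G(-15) = 966*((-10 - 15)/(4 - 15)) = 966*(-25/(-11)) = 966*(-1/11*(-25)) = 966*(25/11) = 24150/11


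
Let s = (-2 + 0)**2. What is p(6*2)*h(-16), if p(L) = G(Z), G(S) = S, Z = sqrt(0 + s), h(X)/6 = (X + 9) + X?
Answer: -276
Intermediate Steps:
s = 4 (s = (-2)**2 = 4)
h(X) = 54 + 12*X (h(X) = 6*((X + 9) + X) = 6*((9 + X) + X) = 6*(9 + 2*X) = 54 + 12*X)
Z = 2 (Z = sqrt(0 + 4) = sqrt(4) = 2)
p(L) = 2
p(6*2)*h(-16) = 2*(54 + 12*(-16)) = 2*(54 - 192) = 2*(-138) = -276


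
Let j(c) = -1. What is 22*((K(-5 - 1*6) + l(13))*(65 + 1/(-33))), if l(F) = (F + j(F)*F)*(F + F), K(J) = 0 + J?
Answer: -47168/3 ≈ -15723.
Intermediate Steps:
K(J) = J
l(F) = 0 (l(F) = (F - F)*(F + F) = 0*(2*F) = 0)
22*((K(-5 - 1*6) + l(13))*(65 + 1/(-33))) = 22*(((-5 - 1*6) + 0)*(65 + 1/(-33))) = 22*(((-5 - 6) + 0)*(65 - 1/33)) = 22*((-11 + 0)*(2144/33)) = 22*(-11*2144/33) = 22*(-2144/3) = -47168/3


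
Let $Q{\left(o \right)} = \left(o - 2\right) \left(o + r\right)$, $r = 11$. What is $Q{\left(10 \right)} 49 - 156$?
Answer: $8076$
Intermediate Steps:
$Q{\left(o \right)} = \left(-2 + o\right) \left(11 + o\right)$ ($Q{\left(o \right)} = \left(o - 2\right) \left(o + 11\right) = \left(-2 + o\right) \left(11 + o\right)$)
$Q{\left(10 \right)} 49 - 156 = \left(-22 + 10^{2} + 9 \cdot 10\right) 49 - 156 = \left(-22 + 100 + 90\right) 49 - 156 = 168 \cdot 49 - 156 = 8232 - 156 = 8076$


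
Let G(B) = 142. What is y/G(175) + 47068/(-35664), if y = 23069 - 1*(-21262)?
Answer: 196792141/633036 ≈ 310.87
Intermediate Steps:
y = 44331 (y = 23069 + 21262 = 44331)
y/G(175) + 47068/(-35664) = 44331/142 + 47068/(-35664) = 44331*(1/142) + 47068*(-1/35664) = 44331/142 - 11767/8916 = 196792141/633036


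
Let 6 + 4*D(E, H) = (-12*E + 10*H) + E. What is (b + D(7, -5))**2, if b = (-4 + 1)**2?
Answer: 9409/16 ≈ 588.06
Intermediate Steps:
D(E, H) = -3/2 - 11*E/4 + 5*H/2 (D(E, H) = -3/2 + ((-12*E + 10*H) + E)/4 = -3/2 + (-11*E + 10*H)/4 = -3/2 + (-11*E/4 + 5*H/2) = -3/2 - 11*E/4 + 5*H/2)
b = 9 (b = (-3)**2 = 9)
(b + D(7, -5))**2 = (9 + (-3/2 - 11/4*7 + (5/2)*(-5)))**2 = (9 + (-3/2 - 77/4 - 25/2))**2 = (9 - 133/4)**2 = (-97/4)**2 = 9409/16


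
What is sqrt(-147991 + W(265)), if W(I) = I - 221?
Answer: I*sqrt(147947) ≈ 384.64*I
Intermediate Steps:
W(I) = -221 + I
sqrt(-147991 + W(265)) = sqrt(-147991 + (-221 + 265)) = sqrt(-147991 + 44) = sqrt(-147947) = I*sqrt(147947)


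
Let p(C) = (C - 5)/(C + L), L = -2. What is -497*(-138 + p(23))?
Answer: 68160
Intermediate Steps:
p(C) = (-5 + C)/(-2 + C) (p(C) = (C - 5)/(C - 2) = (-5 + C)/(-2 + C))
-497*(-138 + p(23)) = -497*(-138 + (-5 + 23)/(-2 + 23)) = -497*(-138 + 18/21) = -497*(-138 + (1/21)*18) = -497*(-138 + 6/7) = -497*(-960/7) = 68160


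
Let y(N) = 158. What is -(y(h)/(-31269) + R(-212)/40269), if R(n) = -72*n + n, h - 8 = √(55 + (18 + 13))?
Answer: -154766162/419723787 ≈ -0.36873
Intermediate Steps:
h = 8 + √86 (h = 8 + √(55 + (18 + 13)) = 8 + √(55 + 31) = 8 + √86 ≈ 17.274)
R(n) = -71*n
-(y(h)/(-31269) + R(-212)/40269) = -(158/(-31269) - 71*(-212)/40269) = -(158*(-1/31269) + 15052*(1/40269)) = -(-158/31269 + 15052/40269) = -1*154766162/419723787 = -154766162/419723787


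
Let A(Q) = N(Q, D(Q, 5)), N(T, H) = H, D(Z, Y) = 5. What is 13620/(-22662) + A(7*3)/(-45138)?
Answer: -11386905/18942914 ≈ -0.60112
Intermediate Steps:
A(Q) = 5
13620/(-22662) + A(7*3)/(-45138) = 13620/(-22662) + 5/(-45138) = 13620*(-1/22662) + 5*(-1/45138) = -2270/3777 - 5/45138 = -11386905/18942914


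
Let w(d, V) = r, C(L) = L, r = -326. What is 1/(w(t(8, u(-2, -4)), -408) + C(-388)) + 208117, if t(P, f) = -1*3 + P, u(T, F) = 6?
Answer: 148595537/714 ≈ 2.0812e+5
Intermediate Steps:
t(P, f) = -3 + P
w(d, V) = -326
1/(w(t(8, u(-2, -4)), -408) + C(-388)) + 208117 = 1/(-326 - 388) + 208117 = 1/(-714) + 208117 = -1/714 + 208117 = 148595537/714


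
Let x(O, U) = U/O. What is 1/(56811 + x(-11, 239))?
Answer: 11/624682 ≈ 1.7609e-5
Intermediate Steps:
1/(56811 + x(-11, 239)) = 1/(56811 + 239/(-11)) = 1/(56811 + 239*(-1/11)) = 1/(56811 - 239/11) = 1/(624682/11) = 11/624682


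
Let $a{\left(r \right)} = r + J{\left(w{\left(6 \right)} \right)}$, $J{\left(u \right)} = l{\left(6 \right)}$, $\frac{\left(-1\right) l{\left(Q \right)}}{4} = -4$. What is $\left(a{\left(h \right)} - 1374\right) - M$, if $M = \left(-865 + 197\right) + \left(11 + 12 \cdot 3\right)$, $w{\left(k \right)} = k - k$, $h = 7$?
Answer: $-730$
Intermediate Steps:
$l{\left(Q \right)} = 16$ ($l{\left(Q \right)} = \left(-4\right) \left(-4\right) = 16$)
$w{\left(k \right)} = 0$
$J{\left(u \right)} = 16$
$M = -621$ ($M = -668 + \left(11 + 36\right) = -668 + 47 = -621$)
$a{\left(r \right)} = 16 + r$ ($a{\left(r \right)} = r + 16 = 16 + r$)
$\left(a{\left(h \right)} - 1374\right) - M = \left(\left(16 + 7\right) - 1374\right) - -621 = \left(23 - 1374\right) + 621 = -1351 + 621 = -730$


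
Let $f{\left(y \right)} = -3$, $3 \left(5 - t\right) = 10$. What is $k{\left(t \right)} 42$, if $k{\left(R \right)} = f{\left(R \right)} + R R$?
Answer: $- \frac{28}{3} \approx -9.3333$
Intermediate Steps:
$t = \frac{5}{3}$ ($t = 5 - \frac{10}{3} = \frac{5}{3} \approx 1.6667$)
$k{\left(R \right)} = -3 + R^{2}$ ($k{\left(R \right)} = -3 + R R = -3 + R^{2}$)
$k{\left(t \right)} 42 = \left(-3 + \left(\frac{5}{3}\right)^{2}\right) 42 = \left(-3 + \frac{25}{9}\right) 42 = \left(- \frac{2}{9}\right) 42 = - \frac{28}{3}$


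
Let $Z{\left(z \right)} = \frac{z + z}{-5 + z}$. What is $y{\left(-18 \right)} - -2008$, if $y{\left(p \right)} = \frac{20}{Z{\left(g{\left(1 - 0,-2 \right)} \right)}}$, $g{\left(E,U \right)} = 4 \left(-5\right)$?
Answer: $\frac{4041}{2} \approx 2020.5$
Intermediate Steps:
$g{\left(E,U \right)} = -20$
$Z{\left(z \right)} = \frac{2 z}{-5 + z}$
$y{\left(p \right)} = \frac{25}{2}$ ($y{\left(p \right)} = \frac{20}{2 \left(-20\right) \frac{1}{-5 - 20}} = \frac{20}{2 \left(-20\right) \frac{1}{-25}} = \frac{20}{2 \left(-20\right) \left(- \frac{1}{25}\right)} = \frac{20}{\frac{8}{5}} = 20 \cdot \frac{5}{8} = \frac{25}{2}$)
$y{\left(-18 \right)} - -2008 = \frac{25}{2} - -2008 = \frac{25}{2} + 2008 = \frac{4041}{2}$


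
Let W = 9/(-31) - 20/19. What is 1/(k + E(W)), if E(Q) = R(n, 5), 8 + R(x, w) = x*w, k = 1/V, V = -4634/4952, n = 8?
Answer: 2317/71668 ≈ 0.032330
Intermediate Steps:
V = -2317/2476 (V = -4634*1/4952 = -2317/2476 ≈ -0.93578)
W = -791/589 (W = 9*(-1/31) - 20*1/19 = -9/31 - 20/19 = -791/589 ≈ -1.3430)
k = -2476/2317 (k = 1/(-2317/2476) = -2476/2317 ≈ -1.0686)
R(x, w) = -8 + w*x (R(x, w) = -8 + x*w = -8 + w*x)
E(Q) = 32 (E(Q) = -8 + 5*8 = -8 + 40 = 32)
1/(k + E(W)) = 1/(-2476/2317 + 32) = 1/(71668/2317) = 2317/71668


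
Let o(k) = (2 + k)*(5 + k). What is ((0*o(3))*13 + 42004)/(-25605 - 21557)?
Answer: -21002/23581 ≈ -0.89063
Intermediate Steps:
((0*o(3))*13 + 42004)/(-25605 - 21557) = ((0*(10 + 3**2 + 7*3))*13 + 42004)/(-25605 - 21557) = ((0*(10 + 9 + 21))*13 + 42004)/(-47162) = ((0*40)*13 + 42004)*(-1/47162) = (0*13 + 42004)*(-1/47162) = (0 + 42004)*(-1/47162) = 42004*(-1/47162) = -21002/23581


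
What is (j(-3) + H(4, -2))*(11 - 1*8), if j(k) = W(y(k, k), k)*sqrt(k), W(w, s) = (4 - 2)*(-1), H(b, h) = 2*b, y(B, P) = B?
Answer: 24 - 6*I*sqrt(3) ≈ 24.0 - 10.392*I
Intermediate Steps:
W(w, s) = -2 (W(w, s) = 2*(-1) = -2)
j(k) = -2*sqrt(k)
(j(-3) + H(4, -2))*(11 - 1*8) = (-2*I*sqrt(3) + 2*4)*(11 - 1*8) = (-2*I*sqrt(3) + 8)*(11 - 8) = (-2*I*sqrt(3) + 8)*3 = (8 - 2*I*sqrt(3))*3 = 24 - 6*I*sqrt(3)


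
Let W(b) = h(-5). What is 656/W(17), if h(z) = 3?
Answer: 656/3 ≈ 218.67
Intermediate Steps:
W(b) = 3
656/W(17) = 656/3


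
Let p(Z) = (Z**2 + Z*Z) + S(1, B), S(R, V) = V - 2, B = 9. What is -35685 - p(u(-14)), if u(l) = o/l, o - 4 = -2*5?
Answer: -1748926/49 ≈ -35692.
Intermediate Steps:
S(R, V) = -2 + V
o = -6 (o = 4 - 2*5 = 4 - 10 = -6)
u(l) = -6/l
p(Z) = 7 + 2*Z**2 (p(Z) = (Z**2 + Z*Z) + (-2 + 9) = (Z**2 + Z**2) + 7 = 2*Z**2 + 7 = 7 + 2*Z**2)
-35685 - p(u(-14)) = -35685 - (7 + 2*(-6/(-14))**2) = -35685 - (7 + 2*(-6*(-1/14))**2) = -35685 - (7 + 2*(3/7)**2) = -35685 - (7 + 2*(9/49)) = -35685 - (7 + 18/49) = -35685 - 1*361/49 = -35685 - 361/49 = -1748926/49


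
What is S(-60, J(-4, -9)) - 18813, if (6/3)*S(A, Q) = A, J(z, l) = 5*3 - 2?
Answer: -18843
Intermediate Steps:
J(z, l) = 13 (J(z, l) = 15 - 2 = 13)
S(A, Q) = A/2
S(-60, J(-4, -9)) - 18813 = (1/2)*(-60) - 18813 = -30 - 18813 = -18843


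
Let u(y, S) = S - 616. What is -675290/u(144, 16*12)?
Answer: 337645/212 ≈ 1592.7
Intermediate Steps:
u(y, S) = -616 + S
-675290/u(144, 16*12) = -675290/(-616 + 16*12) = -675290/(-616 + 192) = -675290/(-424) = -675290*(-1/424) = 337645/212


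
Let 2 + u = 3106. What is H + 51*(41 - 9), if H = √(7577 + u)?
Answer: 1632 + √10681 ≈ 1735.3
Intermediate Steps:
u = 3104 (u = -2 + 3106 = 3104)
H = √10681 (H = √(7577 + 3104) = √10681 ≈ 103.35)
H + 51*(41 - 9) = √10681 + 51*(41 - 9) = √10681 + 51*32 = √10681 + 1632 = 1632 + √10681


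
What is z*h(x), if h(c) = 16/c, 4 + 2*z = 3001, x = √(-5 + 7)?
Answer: 11988*√2 ≈ 16954.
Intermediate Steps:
x = √2 ≈ 1.4142
z = 2997/2 (z = -2 + (½)*3001 = -2 + 3001/2 = 2997/2 ≈ 1498.5)
z*h(x) = 2997*(16/(√2))/2 = 2997*(16*(√2/2))/2 = 2997*(8*√2)/2 = 11988*√2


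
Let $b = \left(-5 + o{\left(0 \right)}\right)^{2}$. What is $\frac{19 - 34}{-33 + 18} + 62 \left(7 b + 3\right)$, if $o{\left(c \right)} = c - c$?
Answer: $11037$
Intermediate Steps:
$o{\left(c \right)} = 0$
$b = 25$ ($b = \left(-5 + 0\right)^{2} = \left(-5\right)^{2} = 25$)
$\frac{19 - 34}{-33 + 18} + 62 \left(7 b + 3\right) = \frac{19 - 34}{-33 + 18} + 62 \left(7 \cdot 25 + 3\right) = - \frac{15}{-15} + 62 \left(175 + 3\right) = \left(-15\right) \left(- \frac{1}{15}\right) + 62 \cdot 178 = 1 + 11036 = 11037$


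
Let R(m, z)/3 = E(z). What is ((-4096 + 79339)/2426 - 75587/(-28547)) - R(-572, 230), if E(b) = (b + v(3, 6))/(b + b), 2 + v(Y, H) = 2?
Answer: 1113726725/34627511 ≈ 32.163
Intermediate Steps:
v(Y, H) = 0 (v(Y, H) = -2 + 2 = 0)
E(b) = ½ (E(b) = (b + 0)/(b + b) = b/((2*b)) = b*(1/(2*b)) = ½)
R(m, z) = 3/2 (R(m, z) = 3*(½) = 3/2)
((-4096 + 79339)/2426 - 75587/(-28547)) - R(-572, 230) = ((-4096 + 79339)/2426 - 75587/(-28547)) - 1*3/2 = (75243*(1/2426) - 75587*(-1/28547)) - 3/2 = (75243/2426 + 75587/28547) - 3/2 = 2331335983/69255022 - 3/2 = 1113726725/34627511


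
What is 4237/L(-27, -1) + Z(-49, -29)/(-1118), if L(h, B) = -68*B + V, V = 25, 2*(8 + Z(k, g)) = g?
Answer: 9478117/207948 ≈ 45.579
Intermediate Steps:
Z(k, g) = -8 + g/2
L(h, B) = 25 - 68*B (L(h, B) = -68*B + 25 = 25 - 68*B)
4237/L(-27, -1) + Z(-49, -29)/(-1118) = 4237/(25 - 68*(-1)) + (-8 + (½)*(-29))/(-1118) = 4237/(25 + 68) + (-8 - 29/2)*(-1/1118) = 4237/93 - 45/2*(-1/1118) = 4237*(1/93) + 45/2236 = 4237/93 + 45/2236 = 9478117/207948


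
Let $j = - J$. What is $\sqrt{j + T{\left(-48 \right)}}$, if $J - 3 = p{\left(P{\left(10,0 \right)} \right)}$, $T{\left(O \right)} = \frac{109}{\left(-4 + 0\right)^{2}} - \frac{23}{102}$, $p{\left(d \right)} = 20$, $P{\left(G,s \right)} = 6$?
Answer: $\frac{i \sqrt{683043}}{204} \approx 4.0513 i$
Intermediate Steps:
$T{\left(O \right)} = \frac{5375}{816}$ ($T{\left(O \right)} = \frac{109}{\left(-4\right)^{2}} - \frac{23}{102} = \frac{109}{16} - \frac{23}{102} = \frac{5375}{816}$)
$J = 23$ ($J = 3 + 20 = 23$)
$j = -23$ ($j = \left(-1\right) 23 = -23$)
$\sqrt{j + T{\left(-48 \right)}} = \sqrt{-23 + \frac{5375}{816}} = \sqrt{- \frac{13393}{816}} = \frac{i \sqrt{683043}}{204}$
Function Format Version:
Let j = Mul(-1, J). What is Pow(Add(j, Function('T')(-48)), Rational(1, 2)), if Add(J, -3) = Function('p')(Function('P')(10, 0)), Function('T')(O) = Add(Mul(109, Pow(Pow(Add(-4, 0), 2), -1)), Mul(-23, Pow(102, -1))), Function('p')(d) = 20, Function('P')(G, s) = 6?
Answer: Mul(Rational(1, 204), I, Pow(683043, Rational(1, 2))) ≈ Mul(4.0513, I)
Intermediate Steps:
Function('T')(O) = Rational(5375, 816) (Function('T')(O) = Add(Mul(109, Pow(Pow(-4, 2), -1)), Mul(-23, Rational(1, 102))) = Add(Mul(109, Pow(16, -1)), Rational(-23, 102)) = Add(Mul(109, Rational(1, 16)), Rational(-23, 102)) = Add(Rational(109, 16), Rational(-23, 102)) = Rational(5375, 816))
J = 23 (J = Add(3, 20) = 23)
j = -23 (j = Mul(-1, 23) = -23)
Pow(Add(j, Function('T')(-48)), Rational(1, 2)) = Pow(Add(-23, Rational(5375, 816)), Rational(1, 2)) = Pow(Rational(-13393, 816), Rational(1, 2)) = Mul(Rational(1, 204), I, Pow(683043, Rational(1, 2)))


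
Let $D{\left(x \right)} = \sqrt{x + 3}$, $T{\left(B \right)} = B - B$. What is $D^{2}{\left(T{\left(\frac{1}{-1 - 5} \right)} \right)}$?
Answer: $3$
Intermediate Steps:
$T{\left(B \right)} = 0$
$D{\left(x \right)} = \sqrt{3 + x}$
$D^{2}{\left(T{\left(\frac{1}{-1 - 5} \right)} \right)} = \left(\sqrt{3 + 0}\right)^{2} = \left(\sqrt{3}\right)^{2} = 3$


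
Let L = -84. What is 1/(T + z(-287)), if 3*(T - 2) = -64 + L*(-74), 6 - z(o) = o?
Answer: 3/7037 ≈ 0.00042632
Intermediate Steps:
z(o) = 6 - o
T = 6158/3 (T = 2 + (-64 - 84*(-74))/3 = 2 + (-64 + 6216)/3 = 2 + (⅓)*6152 = 2 + 6152/3 = 6158/3 ≈ 2052.7)
1/(T + z(-287)) = 1/(6158/3 + (6 - 1*(-287))) = 1/(6158/3 + (6 + 287)) = 1/(6158/3 + 293) = 1/(7037/3) = 3/7037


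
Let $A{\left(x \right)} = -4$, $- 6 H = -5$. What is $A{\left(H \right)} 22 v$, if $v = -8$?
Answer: $704$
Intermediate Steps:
$H = \frac{5}{6}$ ($H = \left(- \frac{1}{6}\right) \left(-5\right) = \frac{5}{6} \approx 0.83333$)
$A{\left(H \right)} 22 v = \left(-4\right) 22 \left(-8\right) = \left(-88\right) \left(-8\right) = 704$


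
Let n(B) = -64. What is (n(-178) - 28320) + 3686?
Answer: -24698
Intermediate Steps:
(n(-178) - 28320) + 3686 = (-64 - 28320) + 3686 = -28384 + 3686 = -24698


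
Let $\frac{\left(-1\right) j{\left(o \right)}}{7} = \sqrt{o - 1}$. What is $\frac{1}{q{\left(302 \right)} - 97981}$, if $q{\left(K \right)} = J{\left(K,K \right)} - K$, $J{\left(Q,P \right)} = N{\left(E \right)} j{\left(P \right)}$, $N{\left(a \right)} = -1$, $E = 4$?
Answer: $- \frac{98283}{9659533340} - \frac{7 \sqrt{301}}{9659533340} \approx -1.0187 \cdot 10^{-5}$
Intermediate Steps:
$j{\left(o \right)} = - 7 \sqrt{-1 + o}$ ($j{\left(o \right)} = - 7 \sqrt{o - 1} = - 7 \sqrt{-1 + o}$)
$J{\left(Q,P \right)} = 7 \sqrt{-1 + P}$ ($J{\left(Q,P \right)} = - \left(-7\right) \sqrt{-1 + P} = 7 \sqrt{-1 + P}$)
$q{\left(K \right)} = - K + 7 \sqrt{-1 + K}$ ($q{\left(K \right)} = 7 \sqrt{-1 + K} - K = - K + 7 \sqrt{-1 + K}$)
$\frac{1}{q{\left(302 \right)} - 97981} = \frac{1}{\left(\left(-1\right) 302 + 7 \sqrt{-1 + 302}\right) - 97981} = \frac{1}{\left(-302 + 7 \sqrt{301}\right) - 97981} = \frac{1}{-98283 + 7 \sqrt{301}}$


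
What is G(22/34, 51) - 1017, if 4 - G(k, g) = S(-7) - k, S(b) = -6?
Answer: -17108/17 ≈ -1006.4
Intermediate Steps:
G(k, g) = 10 + k (G(k, g) = 4 - (-6 - k) = 4 + (6 + k) = 10 + k)
G(22/34, 51) - 1017 = (10 + 22/34) - 1017 = (10 + 22*(1/34)) - 1017 = (10 + 11/17) - 1017 = 181/17 - 1017 = -17108/17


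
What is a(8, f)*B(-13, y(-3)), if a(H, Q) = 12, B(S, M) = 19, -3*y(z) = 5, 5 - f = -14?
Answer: 228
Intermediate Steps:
f = 19 (f = 5 - 1*(-14) = 5 + 14 = 19)
y(z) = -5/3 (y(z) = -⅓*5 = -5/3)
a(8, f)*B(-13, y(-3)) = 12*19 = 228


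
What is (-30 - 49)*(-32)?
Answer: 2528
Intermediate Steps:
(-30 - 49)*(-32) = -79*(-32) = 2528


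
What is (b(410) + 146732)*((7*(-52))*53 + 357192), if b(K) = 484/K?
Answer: 2032826809160/41 ≈ 4.9581e+10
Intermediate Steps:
(b(410) + 146732)*((7*(-52))*53 + 357192) = (484/410 + 146732)*((7*(-52))*53 + 357192) = (484*(1/410) + 146732)*(-364*53 + 357192) = (242/205 + 146732)*(-19292 + 357192) = (30080302/205)*337900 = 2032826809160/41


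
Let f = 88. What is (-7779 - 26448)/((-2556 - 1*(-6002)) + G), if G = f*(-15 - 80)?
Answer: 3803/546 ≈ 6.9652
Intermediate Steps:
G = -8360 (G = 88*(-15 - 80) = 88*(-95) = -8360)
(-7779 - 26448)/((-2556 - 1*(-6002)) + G) = (-7779 - 26448)/((-2556 - 1*(-6002)) - 8360) = -34227/((-2556 + 6002) - 8360) = -34227/(3446 - 8360) = -34227/(-4914) = -34227*(-1/4914) = 3803/546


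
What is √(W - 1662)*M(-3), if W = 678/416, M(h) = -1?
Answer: -3*I*√498849/52 ≈ -40.748*I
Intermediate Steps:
W = 339/208 (W = 678*(1/416) = 339/208 ≈ 1.6298)
√(W - 1662)*M(-3) = √(339/208 - 1662)*(-1) = √(-345357/208)*(-1) = (3*I*√498849/52)*(-1) = -3*I*√498849/52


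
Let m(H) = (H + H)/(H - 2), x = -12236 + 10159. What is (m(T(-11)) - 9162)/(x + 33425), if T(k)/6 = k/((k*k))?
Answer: -64131/219436 ≈ -0.29225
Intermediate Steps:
T(k) = 6/k (T(k) = 6*(k/((k*k))) = 6*(k/(k²)) = 6*(k/k²) = 6/k)
x = -2077
m(H) = 2*H/(-2 + H) (m(H) = (2*H)/(-2 + H) = 2*H/(-2 + H))
(m(T(-11)) - 9162)/(x + 33425) = (2*(6/(-11))/(-2 + 6/(-11)) - 9162)/(-2077 + 33425) = (2*(6*(-1/11))/(-2 + 6*(-1/11)) - 9162)/31348 = (2*(-6/11)/(-2 - 6/11) - 9162)*(1/31348) = (2*(-6/11)/(-28/11) - 9162)*(1/31348) = (2*(-6/11)*(-11/28) - 9162)*(1/31348) = (3/7 - 9162)*(1/31348) = -64131/7*1/31348 = -64131/219436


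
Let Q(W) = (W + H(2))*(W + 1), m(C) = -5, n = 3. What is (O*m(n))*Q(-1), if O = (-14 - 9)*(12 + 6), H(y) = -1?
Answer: 0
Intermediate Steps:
Q(W) = (1 + W)*(-1 + W) (Q(W) = (W - 1)*(W + 1) = (-1 + W)*(1 + W) = (1 + W)*(-1 + W))
O = -414 (O = -23*18 = -414)
(O*m(n))*Q(-1) = (-414*(-5))*(-1 + (-1)²) = 2070*(-1 + 1) = 2070*0 = 0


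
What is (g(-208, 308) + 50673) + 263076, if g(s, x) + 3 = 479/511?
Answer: 160324685/511 ≈ 3.1375e+5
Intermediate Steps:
g(s, x) = -1054/511 (g(s, x) = -3 + 479/511 = -1054/511)
(g(-208, 308) + 50673) + 263076 = (-1054/511 + 50673) + 263076 = 25892849/511 + 263076 = 160324685/511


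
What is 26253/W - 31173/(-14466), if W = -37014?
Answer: 21501709/14873459 ≈ 1.4456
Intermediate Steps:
26253/W - 31173/(-14466) = 26253/(-37014) - 31173/(-14466) = 26253*(-1/37014) - 31173*(-1/14466) = -8751/12338 + 10391/4822 = 21501709/14873459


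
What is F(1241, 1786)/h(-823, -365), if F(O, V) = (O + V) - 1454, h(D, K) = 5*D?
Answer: -1573/4115 ≈ -0.38226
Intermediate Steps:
F(O, V) = -1454 + O + V
F(1241, 1786)/h(-823, -365) = (-1454 + 1241 + 1786)/((5*(-823))) = 1573/(-4115) = 1573*(-1/4115) = -1573/4115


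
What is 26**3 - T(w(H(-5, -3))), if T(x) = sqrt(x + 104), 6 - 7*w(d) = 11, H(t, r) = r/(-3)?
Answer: 17576 - sqrt(5061)/7 ≈ 17566.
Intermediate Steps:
H(t, r) = -r/3 (H(t, r) = r*(-1/3) = -r/3)
w(d) = -5/7 (w(d) = 6/7 - 1/7*11 = 6/7 - 11/7 = -5/7)
T(x) = sqrt(104 + x)
26**3 - T(w(H(-5, -3))) = 26**3 - sqrt(104 - 5/7) = 17576 - sqrt(723/7) = 17576 - sqrt(5061)/7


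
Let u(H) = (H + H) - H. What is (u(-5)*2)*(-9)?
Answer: 90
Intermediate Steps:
u(H) = H (u(H) = 2*H - H = H)
(u(-5)*2)*(-9) = -5*2*(-9) = -10*(-9) = 90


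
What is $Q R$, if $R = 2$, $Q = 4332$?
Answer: $8664$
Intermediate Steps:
$Q R = 4332 \cdot 2 = 8664$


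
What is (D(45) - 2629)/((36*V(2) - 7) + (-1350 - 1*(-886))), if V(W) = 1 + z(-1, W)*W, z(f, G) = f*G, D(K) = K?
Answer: 2584/579 ≈ 4.4629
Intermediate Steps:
z(f, G) = G*f
V(W) = 1 - W² (V(W) = 1 + (W*(-1))*W = 1 + (-W)*W = 1 - W²)
(D(45) - 2629)/((36*V(2) - 7) + (-1350 - 1*(-886))) = (45 - 2629)/((36*(1 - 1*2²) - 7) + (-1350 - 1*(-886))) = -2584/((36*(1 - 1*4) - 7) + (-1350 + 886)) = -2584/((36*(1 - 4) - 7) - 464) = -2584/((36*(-3) - 7) - 464) = -2584/((-108 - 7) - 464) = -2584/(-115 - 464) = -2584/(-579) = -2584*(-1/579) = 2584/579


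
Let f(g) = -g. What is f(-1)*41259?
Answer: 41259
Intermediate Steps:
f(-1)*41259 = -1*(-1)*41259 = 1*41259 = 41259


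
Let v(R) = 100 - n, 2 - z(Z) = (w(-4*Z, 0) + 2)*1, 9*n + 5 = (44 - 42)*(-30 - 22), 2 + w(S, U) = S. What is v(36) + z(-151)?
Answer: -4409/9 ≈ -489.89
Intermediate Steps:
w(S, U) = -2 + S
n = -109/9 (n = -5/9 + ((44 - 42)*(-30 - 22))/9 = -5/9 + (2*(-52))/9 = -5/9 + (⅑)*(-104) = -5/9 - 104/9 = -109/9 ≈ -12.111)
z(Z) = 2 + 4*Z (z(Z) = 2 - ((-2 - 4*Z) + 2) = 2 - (-4*Z) = 2 - (-4)*Z = 2 + 4*Z)
v(R) = 1009/9 (v(R) = 100 - 1*(-109/9) = 100 + 109/9 = 1009/9)
v(36) + z(-151) = 1009/9 + (2 + 4*(-151)) = 1009/9 + (2 - 604) = 1009/9 - 602 = -4409/9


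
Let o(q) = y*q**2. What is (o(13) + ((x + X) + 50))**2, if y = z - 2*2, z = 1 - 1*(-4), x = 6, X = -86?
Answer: 19321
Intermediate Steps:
z = 5 (z = 1 + 4 = 5)
y = 1 (y = 5 - 2*2 = 5 - 4 = 1)
o(q) = q**2 (o(q) = 1*q**2 = q**2)
(o(13) + ((x + X) + 50))**2 = (13**2 + ((6 - 86) + 50))**2 = (169 + (-80 + 50))**2 = (169 - 30)**2 = 139**2 = 19321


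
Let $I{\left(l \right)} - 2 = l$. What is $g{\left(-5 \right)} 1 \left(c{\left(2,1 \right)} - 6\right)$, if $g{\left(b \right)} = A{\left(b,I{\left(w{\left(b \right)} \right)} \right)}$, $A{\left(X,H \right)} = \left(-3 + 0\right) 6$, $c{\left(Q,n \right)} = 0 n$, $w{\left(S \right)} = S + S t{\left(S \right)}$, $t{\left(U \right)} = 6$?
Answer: $108$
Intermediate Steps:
$w{\left(S \right)} = 7 S$ ($w{\left(S \right)} = S + S 6 = S + 6 S = 7 S$)
$c{\left(Q,n \right)} = 0$
$I{\left(l \right)} = 2 + l$
$A{\left(X,H \right)} = -18$ ($A{\left(X,H \right)} = \left(-3\right) 6 = -18$)
$g{\left(b \right)} = -18$
$g{\left(-5 \right)} 1 \left(c{\left(2,1 \right)} - 6\right) = - 18 \cdot 1 \left(0 - 6\right) = - 18 \cdot 1 \left(-6\right) = \left(-18\right) \left(-6\right) = 108$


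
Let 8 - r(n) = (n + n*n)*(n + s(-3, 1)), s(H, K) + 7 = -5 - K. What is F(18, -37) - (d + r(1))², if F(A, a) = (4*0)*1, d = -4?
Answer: -784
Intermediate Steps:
s(H, K) = -12 - K (s(H, K) = -7 + (-5 - K) = -12 - K)
F(A, a) = 0 (F(A, a) = 0*1 = 0)
r(n) = 8 - (-13 + n)*(n + n²) (r(n) = 8 - (n + n*n)*(n + (-12 - 1*1)) = 8 - (n + n²)*(n + (-12 - 1)) = 8 - (n + n²)*(n - 13) = 8 - (n + n²)*(-13 + n) = 8 - (-13 + n)*(n + n²))
F(18, -37) - (d + r(1))² = 0 - (-4 + (8 - 1*1³ + 12*1² + 13*1))² = 0 - (-4 + (8 - 1*1 + 12*1 + 13))² = 0 - (-4 + (8 - 1 + 12 + 13))² = 0 - (-4 + 32)² = 0 - 1*28² = 0 - 1*784 = 0 - 784 = -784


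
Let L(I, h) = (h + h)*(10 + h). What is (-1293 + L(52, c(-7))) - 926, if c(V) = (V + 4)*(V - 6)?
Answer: 1603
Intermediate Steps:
c(V) = (-6 + V)*(4 + V) (c(V) = (4 + V)*(-6 + V) = (-6 + V)*(4 + V))
L(I, h) = 2*h*(10 + h) (L(I, h) = (2*h)*(10 + h) = 2*h*(10 + h))
(-1293 + L(52, c(-7))) - 926 = (-1293 + 2*(-24 + (-7)² - 2*(-7))*(10 + (-24 + (-7)² - 2*(-7)))) - 926 = (-1293 + 2*(-24 + 49 + 14)*(10 + (-24 + 49 + 14))) - 926 = (-1293 + 2*39*(10 + 39)) - 926 = (-1293 + 2*39*49) - 926 = (-1293 + 3822) - 926 = 2529 - 926 = 1603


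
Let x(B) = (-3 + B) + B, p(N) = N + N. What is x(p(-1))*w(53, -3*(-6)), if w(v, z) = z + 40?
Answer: -406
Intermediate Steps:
p(N) = 2*N
w(v, z) = 40 + z
x(B) = -3 + 2*B
x(p(-1))*w(53, -3*(-6)) = (-3 + 2*(2*(-1)))*(40 - 3*(-6)) = (-3 + 2*(-2))*(40 + 18) = (-3 - 4)*58 = -7*58 = -406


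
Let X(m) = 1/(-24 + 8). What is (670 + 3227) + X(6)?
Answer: 62351/16 ≈ 3896.9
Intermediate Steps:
X(m) = -1/16 (X(m) = 1/(-16) = -1/16)
(670 + 3227) + X(6) = (670 + 3227) - 1/16 = 3897 - 1/16 = 62351/16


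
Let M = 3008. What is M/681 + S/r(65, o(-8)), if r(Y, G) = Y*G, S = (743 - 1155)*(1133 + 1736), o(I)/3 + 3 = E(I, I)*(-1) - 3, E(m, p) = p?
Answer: -44654886/14755 ≈ -3026.4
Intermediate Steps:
o(I) = -18 - 3*I (o(I) = -9 + 3*(I*(-1) - 3) = -9 + 3*(-I - 3) = -9 + 3*(-3 - I) = -9 + (-9 - 3*I) = -18 - 3*I)
S = -1182028 (S = -412*2869 = -1182028)
r(Y, G) = G*Y
M/681 + S/r(65, o(-8)) = 3008/681 - 1182028*1/(65*(-18 - 3*(-8))) = 3008*(1/681) - 1182028*1/(65*(-18 + 24)) = 3008/681 - 1182028/(6*65) = 3008/681 - 1182028/390 = 3008/681 - 1182028*1/390 = 3008/681 - 591014/195 = -44654886/14755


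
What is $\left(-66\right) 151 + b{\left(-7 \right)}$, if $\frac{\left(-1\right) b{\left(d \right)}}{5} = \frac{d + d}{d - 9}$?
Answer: $- \frac{79763}{8} \approx -9970.4$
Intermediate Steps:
$b{\left(d \right)} = - \frac{10 d}{-9 + d}$ ($b{\left(d \right)} = - 5 \frac{d + d}{d - 9} = - 5 \frac{2 d}{-9 + d} = - \frac{10 d}{-9 + d}$)
$\left(-66\right) 151 + b{\left(-7 \right)} = \left(-66\right) 151 - - \frac{70}{-9 - 7} = -9966 - - \frac{70}{-16} = -9966 - \left(-70\right) \left(- \frac{1}{16}\right) = -9966 - \frac{35}{8} = - \frac{79763}{8}$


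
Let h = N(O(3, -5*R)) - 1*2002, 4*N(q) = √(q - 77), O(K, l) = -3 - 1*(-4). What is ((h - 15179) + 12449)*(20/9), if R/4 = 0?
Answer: -94640/9 + 10*I*√19/9 ≈ -10516.0 + 4.8432*I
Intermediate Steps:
R = 0 (R = 4*0 = 0)
O(K, l) = 1 (O(K, l) = -3 + 4 = 1)
N(q) = √(-77 + q)/4 (N(q) = √(q - 77)/4 = √(-77 + q)/4)
h = -2002 + I*√19/2 (h = √(-77 + 1)/4 - 1*2002 = √(-76)/4 - 2002 = (2*I*√19)/4 - 2002 = I*√19/2 - 2002 = -2002 + I*√19/2 ≈ -2002.0 + 2.1795*I)
((h - 15179) + 12449)*(20/9) = (((-2002 + I*√19/2) - 15179) + 12449)*(20/9) = ((-17181 + I*√19/2) + 12449)*(20*(⅑)) = (-4732 + I*√19/2)*(20/9) = -94640/9 + 10*I*√19/9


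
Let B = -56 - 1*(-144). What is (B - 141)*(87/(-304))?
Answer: 4611/304 ≈ 15.168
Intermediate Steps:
B = 88 (B = -56 + 144 = 88)
(B - 141)*(87/(-304)) = (88 - 141)*(87/(-304)) = -4611*(-1)/304 = -53*(-87/304) = 4611/304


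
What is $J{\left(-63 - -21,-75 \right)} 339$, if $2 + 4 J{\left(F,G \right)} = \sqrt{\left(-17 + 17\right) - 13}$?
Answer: $- \frac{339}{2} + \frac{339 i \sqrt{13}}{4} \approx -169.5 + 305.57 i$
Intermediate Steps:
$J{\left(F,G \right)} = - \frac{1}{2} + \frac{i \sqrt{13}}{4}$ ($J{\left(F,G \right)} = - \frac{1}{2} + \frac{\sqrt{\left(-17 + 17\right) - 13}}{4} = - \frac{1}{2} + \frac{\sqrt{0 - 13}}{4} = - \frac{1}{2} + \frac{\sqrt{-13}}{4} = - \frac{1}{2} + \frac{i \sqrt{13}}{4}$)
$J{\left(-63 - -21,-75 \right)} 339 = \left(- \frac{1}{2} + \frac{i \sqrt{13}}{4}\right) 339 = - \frac{339}{2} + \frac{339 i \sqrt{13}}{4}$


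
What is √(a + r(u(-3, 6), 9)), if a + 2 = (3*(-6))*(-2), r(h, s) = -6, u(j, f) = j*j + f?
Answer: 2*√7 ≈ 5.2915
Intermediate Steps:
u(j, f) = f + j² (u(j, f) = j² + f = f + j²)
a = 34 (a = -2 + (3*(-6))*(-2) = -2 - 18*(-2) = -2 + 36 = 34)
√(a + r(u(-3, 6), 9)) = √(34 - 6) = √28 = 2*√7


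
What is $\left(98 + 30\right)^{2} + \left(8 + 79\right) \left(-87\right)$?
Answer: $8815$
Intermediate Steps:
$\left(98 + 30\right)^{2} + \left(8 + 79\right) \left(-87\right) = 128^{2} + 87 \left(-87\right) = 16384 - 7569 = 8815$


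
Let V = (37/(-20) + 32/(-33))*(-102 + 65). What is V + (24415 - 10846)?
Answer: 9024397/660 ≈ 13673.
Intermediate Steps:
V = 68857/660 (V = (37*(-1/20) + 32*(-1/33))*(-37) = (-37/20 - 32/33)*(-37) = -1861/660*(-37) = 68857/660 ≈ 104.33)
V + (24415 - 10846) = 68857/660 + (24415 - 10846) = 68857/660 + 13569 = 9024397/660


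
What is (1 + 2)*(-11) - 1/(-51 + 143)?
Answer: -3037/92 ≈ -33.011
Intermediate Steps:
(1 + 2)*(-11) - 1/(-51 + 143) = 3*(-11) - 1/92 = -33 - 1*1/92 = -33 - 1/92 = -3037/92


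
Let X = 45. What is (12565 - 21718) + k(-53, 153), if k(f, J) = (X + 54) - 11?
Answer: -9065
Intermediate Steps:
k(f, J) = 88 (k(f, J) = (45 + 54) - 11 = 99 - 11 = 88)
(12565 - 21718) + k(-53, 153) = (12565 - 21718) + 88 = -9153 + 88 = -9065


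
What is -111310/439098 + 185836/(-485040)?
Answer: -1883194699/2958056860 ≈ -0.63663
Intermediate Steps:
-111310/439098 + 185836/(-485040) = -111310*1/439098 + 185836*(-1/485040) = -55655/219549 - 46459/121260 = -1883194699/2958056860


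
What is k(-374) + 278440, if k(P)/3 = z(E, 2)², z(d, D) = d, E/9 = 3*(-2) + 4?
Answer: 279412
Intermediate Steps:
E = -18 (E = 9*(3*(-2) + 4) = 9*(-6 + 4) = 9*(-2) = -18)
k(P) = 972 (k(P) = 3*(-18)² = 3*324 = 972)
k(-374) + 278440 = 972 + 278440 = 279412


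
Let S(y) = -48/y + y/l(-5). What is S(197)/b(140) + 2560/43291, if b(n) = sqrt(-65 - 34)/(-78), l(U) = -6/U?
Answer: 2560/43291 + 2518841*I*sqrt(11)/6501 ≈ 0.059135 + 1285.0*I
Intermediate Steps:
S(y) = -48/y + 5*y/6 (S(y) = -48/y + y/((-6/(-5))) = -48/y + y/((-6*(-1/5))) = -48/y + y/(6/5) = -48/y + y*(5/6) = -48/y + 5*y/6)
b(n) = -I*sqrt(11)/26 (b(n) = sqrt(-99)*(-1/78) = (3*I*sqrt(11))*(-1/78) = -I*sqrt(11)/26)
S(197)/b(140) + 2560/43291 = (-48/197 + (5/6)*197)/((-I*sqrt(11)/26)) + 2560/43291 = (-48*1/197 + 985/6)*(26*I*sqrt(11)/11) + 2560*(1/43291) = (-48/197 + 985/6)*(26*I*sqrt(11)/11) + 2560/43291 = 193757*(26*I*sqrt(11)/11)/1182 + 2560/43291 = 2518841*I*sqrt(11)/6501 + 2560/43291 = 2560/43291 + 2518841*I*sqrt(11)/6501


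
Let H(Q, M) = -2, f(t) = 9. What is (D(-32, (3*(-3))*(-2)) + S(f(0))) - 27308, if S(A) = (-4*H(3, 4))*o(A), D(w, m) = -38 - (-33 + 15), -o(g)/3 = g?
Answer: -27544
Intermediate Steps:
o(g) = -3*g
D(w, m) = -20 (D(w, m) = -38 - 1*(-18) = -38 + 18 = -20)
S(A) = -24*A (S(A) = (-4*(-2))*(-3*A) = 8*(-3*A) = -24*A)
(D(-32, (3*(-3))*(-2)) + S(f(0))) - 27308 = (-20 - 24*9) - 27308 = (-20 - 216) - 27308 = -236 - 27308 = -27544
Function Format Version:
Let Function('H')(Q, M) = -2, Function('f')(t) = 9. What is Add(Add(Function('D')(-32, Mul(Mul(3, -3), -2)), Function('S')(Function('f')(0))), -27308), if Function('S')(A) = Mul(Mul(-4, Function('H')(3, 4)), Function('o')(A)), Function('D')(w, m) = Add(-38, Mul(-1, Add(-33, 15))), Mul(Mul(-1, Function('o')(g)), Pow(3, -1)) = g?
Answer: -27544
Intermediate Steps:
Function('o')(g) = Mul(-3, g)
Function('D')(w, m) = -20 (Function('D')(w, m) = Add(-38, Mul(-1, -18)) = Add(-38, 18) = -20)
Function('S')(A) = Mul(-24, A) (Function('S')(A) = Mul(Mul(-4, -2), Mul(-3, A)) = Mul(8, Mul(-3, A)) = Mul(-24, A))
Add(Add(Function('D')(-32, Mul(Mul(3, -3), -2)), Function('S')(Function('f')(0))), -27308) = Add(Add(-20, Mul(-24, 9)), -27308) = Add(Add(-20, -216), -27308) = Add(-236, -27308) = -27544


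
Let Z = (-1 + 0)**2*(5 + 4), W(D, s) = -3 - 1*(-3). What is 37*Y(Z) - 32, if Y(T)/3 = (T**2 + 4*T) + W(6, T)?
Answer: 12955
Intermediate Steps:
W(D, s) = 0 (W(D, s) = -3 + 3 = 0)
Z = 9 (Z = (-1)**2*9 = 1*9 = 9)
Y(T) = 3*T**2 + 12*T (Y(T) = 3*((T**2 + 4*T) + 0) = 3*(T**2 + 4*T) = 3*T**2 + 12*T)
37*Y(Z) - 32 = 37*(3*9*(4 + 9)) - 32 = 37*(3*9*13) - 32 = 37*351 - 32 = 12987 - 32 = 12955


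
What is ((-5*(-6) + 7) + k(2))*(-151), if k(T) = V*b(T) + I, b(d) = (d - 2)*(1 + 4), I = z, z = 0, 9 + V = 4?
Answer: -5587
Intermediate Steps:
V = -5 (V = -9 + 4 = -5)
I = 0
b(d) = -10 + 5*d (b(d) = (-2 + d)*5 = -10 + 5*d)
k(T) = 50 - 25*T (k(T) = -5*(-10 + 5*T) + 0 = (50 - 25*T) + 0 = 50 - 25*T)
((-5*(-6) + 7) + k(2))*(-151) = ((-5*(-6) + 7) + (50 - 25*2))*(-151) = ((30 + 7) + (50 - 50))*(-151) = (37 + 0)*(-151) = 37*(-151) = -5587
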